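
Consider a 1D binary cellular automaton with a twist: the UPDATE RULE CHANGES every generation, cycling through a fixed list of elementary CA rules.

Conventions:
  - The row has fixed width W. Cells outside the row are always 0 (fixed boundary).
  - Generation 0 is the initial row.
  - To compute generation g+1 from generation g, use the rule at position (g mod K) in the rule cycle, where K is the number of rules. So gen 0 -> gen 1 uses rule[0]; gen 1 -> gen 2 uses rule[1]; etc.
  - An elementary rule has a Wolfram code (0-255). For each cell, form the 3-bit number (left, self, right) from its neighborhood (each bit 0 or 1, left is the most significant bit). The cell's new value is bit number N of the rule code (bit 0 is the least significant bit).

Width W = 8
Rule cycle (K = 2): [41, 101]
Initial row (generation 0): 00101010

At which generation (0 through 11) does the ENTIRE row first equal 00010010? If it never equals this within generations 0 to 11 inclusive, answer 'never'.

Answer: 3

Derivation:
Gen 0: 00101010
Gen 1 (rule 41): 10010100
Gen 2 (rule 101): 10011101
Gen 3 (rule 41): 00010010
Gen 4 (rule 101): 11010010
Gen 5 (rule 41): 10100000
Gen 6 (rule 101): 11101111
Gen 7 (rule 41): 10011000
Gen 8 (rule 101): 10001011
Gen 9 (rule 41): 00100110
Gen 10 (rule 101): 10100010
Gen 11 (rule 41): 01001000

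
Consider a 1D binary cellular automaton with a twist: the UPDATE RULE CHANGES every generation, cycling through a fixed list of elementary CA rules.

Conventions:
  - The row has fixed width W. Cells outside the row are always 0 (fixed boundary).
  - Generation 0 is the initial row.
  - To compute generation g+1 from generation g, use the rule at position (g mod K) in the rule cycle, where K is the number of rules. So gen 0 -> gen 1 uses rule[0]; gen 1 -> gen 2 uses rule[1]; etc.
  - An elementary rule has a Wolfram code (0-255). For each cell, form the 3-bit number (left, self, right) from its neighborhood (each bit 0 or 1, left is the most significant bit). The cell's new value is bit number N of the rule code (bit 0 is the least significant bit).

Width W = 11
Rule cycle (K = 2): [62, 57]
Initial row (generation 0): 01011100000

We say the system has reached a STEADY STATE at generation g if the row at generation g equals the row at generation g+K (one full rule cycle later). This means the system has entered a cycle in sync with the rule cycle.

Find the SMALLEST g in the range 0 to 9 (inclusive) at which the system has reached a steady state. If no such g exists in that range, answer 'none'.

Answer: none

Derivation:
Gen 0: 01011100000
Gen 1 (rule 62): 11110010000
Gen 2 (rule 57): 10001001111
Gen 3 (rule 62): 11011111000
Gen 4 (rule 57): 10110000111
Gen 5 (rule 62): 11101001100
Gen 6 (rule 57): 10010101011
Gen 7 (rule 62): 11111111110
Gen 8 (rule 57): 10000000001
Gen 9 (rule 62): 11000000011
Gen 10 (rule 57): 10111111010
Gen 11 (rule 62): 11100000111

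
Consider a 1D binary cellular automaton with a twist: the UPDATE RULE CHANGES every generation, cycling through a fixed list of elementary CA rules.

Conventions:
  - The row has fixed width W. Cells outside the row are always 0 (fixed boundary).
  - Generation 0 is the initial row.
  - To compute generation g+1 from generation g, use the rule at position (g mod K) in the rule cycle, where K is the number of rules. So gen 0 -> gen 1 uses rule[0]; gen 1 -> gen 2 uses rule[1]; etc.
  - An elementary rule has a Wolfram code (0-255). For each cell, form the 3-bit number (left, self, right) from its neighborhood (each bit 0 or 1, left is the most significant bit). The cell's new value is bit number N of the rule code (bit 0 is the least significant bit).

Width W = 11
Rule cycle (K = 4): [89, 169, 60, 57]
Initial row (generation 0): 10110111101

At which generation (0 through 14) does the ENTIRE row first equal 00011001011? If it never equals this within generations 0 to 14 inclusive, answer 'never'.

Gen 0: 10110111101
Gen 1 (rule 89): 00110100100
Gen 2 (rule 169): 10101000001
Gen 3 (rule 60): 11111100001
Gen 4 (rule 57): 10000011100
Gen 5 (rule 89): 01111010111
Gen 6 (rule 169): 01110101110
Gen 7 (rule 60): 01001111001
Gen 8 (rule 57): 00101000100
Gen 9 (rule 89): 10000110011
Gen 10 (rule 169): 00110100010
Gen 11 (rule 60): 00101110011
Gen 12 (rule 57): 10011001010
Gen 13 (rule 89): 01011100001
Gen 14 (rule 169): 00111001100

Answer: never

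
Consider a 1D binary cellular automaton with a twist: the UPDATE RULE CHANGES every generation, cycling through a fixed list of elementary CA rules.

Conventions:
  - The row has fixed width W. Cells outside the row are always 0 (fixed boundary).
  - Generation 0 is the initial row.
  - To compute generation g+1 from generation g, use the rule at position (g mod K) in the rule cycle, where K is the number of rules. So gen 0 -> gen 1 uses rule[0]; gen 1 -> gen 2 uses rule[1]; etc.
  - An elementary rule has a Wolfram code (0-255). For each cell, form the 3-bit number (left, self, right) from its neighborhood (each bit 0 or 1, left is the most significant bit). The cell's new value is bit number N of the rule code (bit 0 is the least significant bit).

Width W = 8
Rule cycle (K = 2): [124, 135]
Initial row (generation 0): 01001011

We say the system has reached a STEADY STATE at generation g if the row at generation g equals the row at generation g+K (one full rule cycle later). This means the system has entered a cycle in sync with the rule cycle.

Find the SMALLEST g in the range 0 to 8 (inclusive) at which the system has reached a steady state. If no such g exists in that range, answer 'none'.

Answer: none

Derivation:
Gen 0: 01001011
Gen 1 (rule 124): 01101111
Gen 2 (rule 135): 10000110
Gen 3 (rule 124): 11000111
Gen 4 (rule 135): 00011010
Gen 5 (rule 124): 00011111
Gen 6 (rule 135): 11101110
Gen 7 (rule 124): 10111011
Gen 8 (rule 135): 10010000
Gen 9 (rule 124): 11011000
Gen 10 (rule 135): 00000011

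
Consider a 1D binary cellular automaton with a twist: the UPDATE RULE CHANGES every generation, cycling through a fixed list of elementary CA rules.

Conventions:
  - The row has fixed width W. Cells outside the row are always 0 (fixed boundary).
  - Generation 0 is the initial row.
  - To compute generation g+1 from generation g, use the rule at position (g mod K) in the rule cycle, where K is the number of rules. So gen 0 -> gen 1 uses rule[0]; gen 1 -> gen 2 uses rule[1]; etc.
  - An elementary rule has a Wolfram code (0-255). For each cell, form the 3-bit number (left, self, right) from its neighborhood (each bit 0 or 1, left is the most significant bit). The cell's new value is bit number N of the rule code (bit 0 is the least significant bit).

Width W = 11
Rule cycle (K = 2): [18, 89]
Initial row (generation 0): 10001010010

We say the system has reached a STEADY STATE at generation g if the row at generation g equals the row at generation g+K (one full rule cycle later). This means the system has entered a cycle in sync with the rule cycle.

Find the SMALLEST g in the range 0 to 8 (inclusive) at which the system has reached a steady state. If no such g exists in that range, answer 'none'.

Answer: 7

Derivation:
Gen 0: 10001010010
Gen 1 (rule 18): 01010001101
Gen 2 (rule 89): 00001101100
Gen 3 (rule 18): 00010000010
Gen 4 (rule 89): 11001111001
Gen 5 (rule 18): 00110000110
Gen 6 (rule 89): 10111110111
Gen 7 (rule 18): 00000000000
Gen 8 (rule 89): 11111111111
Gen 9 (rule 18): 00000000000
Gen 10 (rule 89): 11111111111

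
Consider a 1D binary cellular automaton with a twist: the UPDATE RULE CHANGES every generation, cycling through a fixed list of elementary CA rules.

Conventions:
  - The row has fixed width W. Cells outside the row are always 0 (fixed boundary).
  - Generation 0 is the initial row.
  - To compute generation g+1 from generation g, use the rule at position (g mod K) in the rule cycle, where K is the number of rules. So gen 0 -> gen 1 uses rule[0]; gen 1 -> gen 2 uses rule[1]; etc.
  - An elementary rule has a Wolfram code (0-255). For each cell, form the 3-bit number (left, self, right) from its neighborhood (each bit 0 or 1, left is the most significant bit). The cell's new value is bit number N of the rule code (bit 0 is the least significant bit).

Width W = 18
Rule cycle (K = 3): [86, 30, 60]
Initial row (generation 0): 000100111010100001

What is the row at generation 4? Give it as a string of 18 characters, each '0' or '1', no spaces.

Answer: 110111111000001111

Derivation:
Gen 0: 000100111010100001
Gen 1 (rule 86): 001111001010110011
Gen 2 (rule 30): 011000111010101110
Gen 3 (rule 60): 010100100111111001
Gen 4 (rule 86): 110111111000001111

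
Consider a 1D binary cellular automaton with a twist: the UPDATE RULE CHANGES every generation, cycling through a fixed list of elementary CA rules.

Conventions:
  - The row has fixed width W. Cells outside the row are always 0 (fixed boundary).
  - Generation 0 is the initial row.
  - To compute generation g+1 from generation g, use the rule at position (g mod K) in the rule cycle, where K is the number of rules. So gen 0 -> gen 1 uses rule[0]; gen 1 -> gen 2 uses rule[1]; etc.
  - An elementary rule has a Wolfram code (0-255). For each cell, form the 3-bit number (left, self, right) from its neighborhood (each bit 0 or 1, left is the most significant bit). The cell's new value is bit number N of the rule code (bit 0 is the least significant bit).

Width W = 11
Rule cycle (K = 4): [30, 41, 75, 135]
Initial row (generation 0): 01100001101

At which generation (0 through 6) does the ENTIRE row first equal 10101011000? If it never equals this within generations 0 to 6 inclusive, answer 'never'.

Answer: never

Derivation:
Gen 0: 01100001101
Gen 1 (rule 30): 11010011001
Gen 2 (rule 41): 10100010000
Gen 3 (rule 75): 00001100111
Gen 4 (rule 135): 11110001010
Gen 5 (rule 30): 10001011011
Gen 6 (rule 41): 00100110110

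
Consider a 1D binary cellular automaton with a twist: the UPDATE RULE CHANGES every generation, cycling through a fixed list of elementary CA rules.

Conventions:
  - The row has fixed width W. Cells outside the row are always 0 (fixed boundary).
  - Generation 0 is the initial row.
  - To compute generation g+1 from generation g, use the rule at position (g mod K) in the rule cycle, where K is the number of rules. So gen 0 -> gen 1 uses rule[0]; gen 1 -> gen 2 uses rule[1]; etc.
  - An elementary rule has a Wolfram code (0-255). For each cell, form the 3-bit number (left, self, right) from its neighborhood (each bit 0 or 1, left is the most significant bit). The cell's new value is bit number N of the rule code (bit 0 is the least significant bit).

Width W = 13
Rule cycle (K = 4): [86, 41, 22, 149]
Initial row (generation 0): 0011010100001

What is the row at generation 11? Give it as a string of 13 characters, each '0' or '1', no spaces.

Answer: 0111000010010

Derivation:
Gen 0: 0011010100001
Gen 1 (rule 86): 0101010110011
Gen 2 (rule 41): 0010101100010
Gen 3 (rule 22): 0110100010111
Gen 4 (rule 149): 0000111010010
Gen 5 (rule 86): 0001001011111
Gen 6 (rule 41): 1100000110000
Gen 7 (rule 22): 0010001001000
Gen 8 (rule 149): 1011101101111
Gen 9 (rule 86): 1000100100001
Gen 10 (rule 41): 0010000001100
Gen 11 (rule 22): 0111000010010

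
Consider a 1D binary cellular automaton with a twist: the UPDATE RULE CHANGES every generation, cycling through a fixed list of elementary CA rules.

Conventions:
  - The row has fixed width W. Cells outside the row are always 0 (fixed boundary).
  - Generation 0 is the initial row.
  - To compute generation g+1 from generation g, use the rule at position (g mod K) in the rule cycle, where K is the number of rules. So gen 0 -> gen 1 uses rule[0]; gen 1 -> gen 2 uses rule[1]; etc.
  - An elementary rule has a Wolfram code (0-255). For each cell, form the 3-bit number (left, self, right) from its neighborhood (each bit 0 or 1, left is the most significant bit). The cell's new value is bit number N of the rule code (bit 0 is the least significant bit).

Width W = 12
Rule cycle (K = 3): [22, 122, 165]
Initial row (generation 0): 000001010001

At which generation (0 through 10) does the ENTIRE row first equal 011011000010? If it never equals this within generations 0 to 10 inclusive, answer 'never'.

Answer: never

Derivation:
Gen 0: 000001010001
Gen 1 (rule 22): 000011011011
Gen 2 (rule 122): 000111111111
Gen 3 (rule 165): 110011111110
Gen 4 (rule 22): 001100000001
Gen 5 (rule 122): 011110000010
Gen 6 (rule 165): 001100111010
Gen 7 (rule 22): 010011000011
Gen 8 (rule 122): 101111100111
Gen 9 (rule 165): 110111000010
Gen 10 (rule 22): 000000100111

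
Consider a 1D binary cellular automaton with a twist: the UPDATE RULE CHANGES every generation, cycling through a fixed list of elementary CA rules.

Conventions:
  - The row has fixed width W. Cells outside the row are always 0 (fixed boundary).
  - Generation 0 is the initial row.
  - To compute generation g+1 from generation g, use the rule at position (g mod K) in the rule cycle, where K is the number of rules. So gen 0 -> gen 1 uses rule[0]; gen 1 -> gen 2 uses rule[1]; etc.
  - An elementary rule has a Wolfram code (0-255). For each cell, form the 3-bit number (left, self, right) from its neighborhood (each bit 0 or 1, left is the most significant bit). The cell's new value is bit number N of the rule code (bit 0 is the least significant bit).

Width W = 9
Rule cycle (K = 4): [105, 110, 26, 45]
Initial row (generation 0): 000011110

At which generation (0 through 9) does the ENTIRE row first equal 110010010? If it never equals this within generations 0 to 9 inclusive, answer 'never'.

Gen 0: 000011110
Gen 1 (rule 105): 111010010
Gen 2 (rule 110): 101110110
Gen 3 (rule 26): 001000101
Gen 4 (rule 45): 101010111
Gen 5 (rule 105): 010101101
Gen 6 (rule 110): 111111111
Gen 7 (rule 26): 100000000
Gen 8 (rule 45): 101111111
Gen 9 (rule 105): 011000001

Answer: never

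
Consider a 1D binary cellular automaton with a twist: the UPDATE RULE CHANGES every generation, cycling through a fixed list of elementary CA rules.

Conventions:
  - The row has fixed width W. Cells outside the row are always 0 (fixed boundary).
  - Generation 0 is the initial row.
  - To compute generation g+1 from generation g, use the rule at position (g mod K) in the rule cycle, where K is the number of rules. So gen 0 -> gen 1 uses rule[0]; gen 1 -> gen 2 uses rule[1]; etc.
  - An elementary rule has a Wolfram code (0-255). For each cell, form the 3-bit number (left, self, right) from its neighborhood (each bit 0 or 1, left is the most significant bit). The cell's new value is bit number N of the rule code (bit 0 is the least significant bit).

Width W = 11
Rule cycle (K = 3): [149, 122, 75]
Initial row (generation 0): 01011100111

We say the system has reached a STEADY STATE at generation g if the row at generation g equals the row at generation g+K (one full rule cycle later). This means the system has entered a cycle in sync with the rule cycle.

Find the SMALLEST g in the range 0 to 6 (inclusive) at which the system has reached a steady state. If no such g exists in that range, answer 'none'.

Answer: none

Derivation:
Gen 0: 01011100111
Gen 1 (rule 149): 01001010010
Gen 2 (rule 122): 10110101101
Gen 3 (rule 75): 00110001100
Gen 4 (rule 149): 10001100011
Gen 5 (rule 122): 01011110111
Gen 6 (rule 75): 10010010101
Gen 7 (rule 149): 11011010101
Gen 8 (rule 122): 11111101010
Gen 9 (rule 75): 10000100000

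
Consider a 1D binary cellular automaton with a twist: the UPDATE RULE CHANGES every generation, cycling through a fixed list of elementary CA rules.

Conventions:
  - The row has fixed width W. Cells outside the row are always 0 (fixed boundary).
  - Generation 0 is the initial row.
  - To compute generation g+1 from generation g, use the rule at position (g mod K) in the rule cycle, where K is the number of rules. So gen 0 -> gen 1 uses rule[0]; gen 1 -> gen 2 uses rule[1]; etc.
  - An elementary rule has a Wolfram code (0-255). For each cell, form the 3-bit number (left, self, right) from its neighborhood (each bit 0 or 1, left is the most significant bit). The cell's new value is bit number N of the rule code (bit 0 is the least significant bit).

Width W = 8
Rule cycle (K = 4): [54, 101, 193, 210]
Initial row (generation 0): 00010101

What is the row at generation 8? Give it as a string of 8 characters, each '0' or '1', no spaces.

Answer: 01001010

Derivation:
Gen 0: 00010101
Gen 1 (rule 54): 00111111
Gen 2 (rule 101): 10000001
Gen 3 (rule 193): 00111100
Gen 4 (rule 210): 01011110
Gen 5 (rule 54): 11100001
Gen 6 (rule 101): 00101101
Gen 7 (rule 193): 10000100
Gen 8 (rule 210): 01001010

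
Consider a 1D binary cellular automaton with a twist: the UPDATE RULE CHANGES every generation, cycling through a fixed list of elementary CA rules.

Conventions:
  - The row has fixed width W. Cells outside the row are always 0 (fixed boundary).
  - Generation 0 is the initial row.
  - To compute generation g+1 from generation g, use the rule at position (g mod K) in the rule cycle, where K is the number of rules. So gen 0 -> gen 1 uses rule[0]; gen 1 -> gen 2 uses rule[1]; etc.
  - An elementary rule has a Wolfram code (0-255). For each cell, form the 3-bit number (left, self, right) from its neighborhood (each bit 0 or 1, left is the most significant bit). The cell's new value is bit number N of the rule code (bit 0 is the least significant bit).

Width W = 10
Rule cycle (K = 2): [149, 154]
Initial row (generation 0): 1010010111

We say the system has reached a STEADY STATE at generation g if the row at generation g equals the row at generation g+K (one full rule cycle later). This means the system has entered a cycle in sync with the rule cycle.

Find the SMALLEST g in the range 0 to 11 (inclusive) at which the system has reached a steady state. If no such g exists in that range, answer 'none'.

Gen 0: 1010010111
Gen 1 (rule 149): 1011010010
Gen 2 (rule 154): 0010001101
Gen 3 (rule 149): 1011100001
Gen 4 (rule 154): 0011010010
Gen 5 (rule 149): 1000011011
Gen 6 (rule 154): 0100110010
Gen 7 (rule 149): 0110001011
Gen 8 (rule 154): 1101010010
Gen 9 (rule 149): 0001011011
Gen 10 (rule 154): 0010010010
Gen 11 (rule 149): 1011011011
Gen 12 (rule 154): 0010010010
Gen 13 (rule 149): 1011011011

Answer: 10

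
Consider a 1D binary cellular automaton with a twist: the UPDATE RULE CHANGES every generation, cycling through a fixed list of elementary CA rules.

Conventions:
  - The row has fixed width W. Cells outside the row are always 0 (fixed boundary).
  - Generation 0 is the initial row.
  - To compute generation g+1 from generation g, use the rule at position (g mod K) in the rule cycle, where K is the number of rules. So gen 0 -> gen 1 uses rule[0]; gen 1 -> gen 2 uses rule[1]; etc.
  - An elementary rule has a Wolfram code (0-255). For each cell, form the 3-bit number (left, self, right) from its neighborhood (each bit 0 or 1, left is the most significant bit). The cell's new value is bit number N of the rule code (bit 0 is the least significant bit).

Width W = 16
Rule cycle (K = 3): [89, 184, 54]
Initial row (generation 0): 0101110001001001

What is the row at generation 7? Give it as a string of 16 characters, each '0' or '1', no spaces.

Answer: 1000000001111111

Derivation:
Gen 0: 0101110001001001
Gen 1 (rule 89): 0001011100100100
Gen 2 (rule 184): 0000111010010010
Gen 3 (rule 54): 0001000111111111
Gen 4 (rule 89): 1100110100000001
Gen 5 (rule 184): 1010101010000000
Gen 6 (rule 54): 1111111111000000
Gen 7 (rule 89): 1000000001111111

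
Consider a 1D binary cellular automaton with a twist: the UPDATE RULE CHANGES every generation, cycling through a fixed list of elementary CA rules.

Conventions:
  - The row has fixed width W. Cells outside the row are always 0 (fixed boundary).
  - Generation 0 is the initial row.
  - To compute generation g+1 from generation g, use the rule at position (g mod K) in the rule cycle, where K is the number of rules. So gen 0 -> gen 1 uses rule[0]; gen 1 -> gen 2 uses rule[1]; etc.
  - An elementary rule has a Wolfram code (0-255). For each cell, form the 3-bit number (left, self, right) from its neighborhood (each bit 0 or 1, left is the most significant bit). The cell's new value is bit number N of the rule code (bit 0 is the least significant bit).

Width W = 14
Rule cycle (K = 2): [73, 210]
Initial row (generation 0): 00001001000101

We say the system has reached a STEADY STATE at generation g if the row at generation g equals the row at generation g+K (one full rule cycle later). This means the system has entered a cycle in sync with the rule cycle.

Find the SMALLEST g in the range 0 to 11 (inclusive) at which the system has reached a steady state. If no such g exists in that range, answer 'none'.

Answer: none

Derivation:
Gen 0: 00001001000101
Gen 1 (rule 73): 11100000010000
Gen 2 (rule 210): 01110000101000
Gen 3 (rule 73): 01010110000011
Gen 4 (rule 210): 10000011000101
Gen 5 (rule 73): 00111011010000
Gen 6 (rule 210): 01011001001000
Gen 7 (rule 73): 00011000000011
Gen 8 (rule 210): 00101100000101
Gen 9 (rule 73): 10001101110000
Gen 10 (rule 210): 01010100111000
Gen 11 (rule 73): 00000000101011
Gen 12 (rule 210): 00000001000001
Gen 13 (rule 73): 11111100011100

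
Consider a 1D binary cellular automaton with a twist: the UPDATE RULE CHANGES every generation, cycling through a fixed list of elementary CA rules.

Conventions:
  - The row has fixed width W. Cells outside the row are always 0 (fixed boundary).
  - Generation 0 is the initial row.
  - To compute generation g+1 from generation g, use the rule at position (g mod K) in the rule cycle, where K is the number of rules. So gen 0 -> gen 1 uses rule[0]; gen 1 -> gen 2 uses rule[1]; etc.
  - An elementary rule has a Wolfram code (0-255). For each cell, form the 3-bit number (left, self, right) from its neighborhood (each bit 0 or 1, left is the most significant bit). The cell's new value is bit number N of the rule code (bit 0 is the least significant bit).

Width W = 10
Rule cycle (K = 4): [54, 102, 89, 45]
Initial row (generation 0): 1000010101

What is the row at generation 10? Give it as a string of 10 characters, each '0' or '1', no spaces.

Answer: 0000100000

Derivation:
Gen 0: 1000010101
Gen 1 (rule 54): 1100111111
Gen 2 (rule 102): 0101000001
Gen 3 (rule 89): 0000111100
Gen 4 (rule 45): 1110100001
Gen 5 (rule 54): 0001110011
Gen 6 (rule 102): 0010010101
Gen 7 (rule 89): 1001000000
Gen 8 (rule 45): 1001011111
Gen 9 (rule 54): 1111100000
Gen 10 (rule 102): 0000100000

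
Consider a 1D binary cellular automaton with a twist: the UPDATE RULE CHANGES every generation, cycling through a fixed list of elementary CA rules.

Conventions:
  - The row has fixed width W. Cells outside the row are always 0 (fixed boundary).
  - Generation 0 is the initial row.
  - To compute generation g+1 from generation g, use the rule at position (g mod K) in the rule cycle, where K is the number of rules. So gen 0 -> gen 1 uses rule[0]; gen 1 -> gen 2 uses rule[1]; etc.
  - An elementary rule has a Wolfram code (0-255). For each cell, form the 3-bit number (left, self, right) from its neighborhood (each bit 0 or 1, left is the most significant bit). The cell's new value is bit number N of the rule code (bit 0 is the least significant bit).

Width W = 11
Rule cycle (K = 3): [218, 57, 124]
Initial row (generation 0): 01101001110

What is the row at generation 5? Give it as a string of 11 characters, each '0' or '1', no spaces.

Gen 0: 01101001110
Gen 1 (rule 218): 11100111111
Gen 2 (rule 57): 10010100000
Gen 3 (rule 124): 11011110000
Gen 4 (rule 218): 11011111000
Gen 5 (rule 57): 10110000111

Answer: 10110000111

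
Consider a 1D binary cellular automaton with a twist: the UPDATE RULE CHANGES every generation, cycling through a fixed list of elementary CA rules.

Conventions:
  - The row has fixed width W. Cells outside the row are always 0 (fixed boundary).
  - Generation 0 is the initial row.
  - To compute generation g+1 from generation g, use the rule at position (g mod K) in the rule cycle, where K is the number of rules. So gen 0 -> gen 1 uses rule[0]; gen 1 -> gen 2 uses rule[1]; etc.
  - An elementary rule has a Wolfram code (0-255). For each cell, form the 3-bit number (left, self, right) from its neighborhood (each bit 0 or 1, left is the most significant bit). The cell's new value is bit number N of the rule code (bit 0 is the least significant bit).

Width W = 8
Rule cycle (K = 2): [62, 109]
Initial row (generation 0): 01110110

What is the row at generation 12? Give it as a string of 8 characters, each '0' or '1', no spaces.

Answer: 11111110

Derivation:
Gen 0: 01110110
Gen 1 (rule 62): 11001101
Gen 2 (rule 109): 11001111
Gen 3 (rule 62): 10111000
Gen 4 (rule 109): 11101011
Gen 5 (rule 62): 10011110
Gen 6 (rule 109): 10010010
Gen 7 (rule 62): 11111111
Gen 8 (rule 109): 10000001
Gen 9 (rule 62): 11000011
Gen 10 (rule 109): 11011011
Gen 11 (rule 62): 10110110
Gen 12 (rule 109): 11111110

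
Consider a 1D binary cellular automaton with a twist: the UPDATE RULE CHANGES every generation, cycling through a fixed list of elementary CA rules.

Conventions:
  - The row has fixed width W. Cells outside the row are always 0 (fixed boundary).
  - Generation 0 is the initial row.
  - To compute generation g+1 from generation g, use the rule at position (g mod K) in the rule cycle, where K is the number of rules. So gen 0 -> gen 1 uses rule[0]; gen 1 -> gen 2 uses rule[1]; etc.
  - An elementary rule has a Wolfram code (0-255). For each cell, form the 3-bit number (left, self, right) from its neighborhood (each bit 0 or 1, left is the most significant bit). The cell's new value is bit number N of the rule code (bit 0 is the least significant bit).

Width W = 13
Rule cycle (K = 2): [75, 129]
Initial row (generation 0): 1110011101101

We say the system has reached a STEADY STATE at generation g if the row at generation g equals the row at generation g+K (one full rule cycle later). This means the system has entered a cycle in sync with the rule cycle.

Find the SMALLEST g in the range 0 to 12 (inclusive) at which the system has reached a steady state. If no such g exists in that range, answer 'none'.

Gen 0: 1110011101101
Gen 1 (rule 75): 1010110101100
Gen 2 (rule 129): 0000000000001
Gen 3 (rule 75): 1111111111110
Gen 4 (rule 129): 0111111111100
Gen 5 (rule 75): 1100000000101
Gen 6 (rule 129): 0001111110000
Gen 7 (rule 75): 1111000010111
Gen 8 (rule 129): 0110011000010
Gen 9 (rule 75): 1110111011100
Gen 10 (rule 129): 0100010001001
Gen 11 (rule 75): 1001100110010
Gen 12 (rule 129): 0000000000000
Gen 13 (rule 75): 1111111111111
Gen 14 (rule 129): 0111111111110

Answer: none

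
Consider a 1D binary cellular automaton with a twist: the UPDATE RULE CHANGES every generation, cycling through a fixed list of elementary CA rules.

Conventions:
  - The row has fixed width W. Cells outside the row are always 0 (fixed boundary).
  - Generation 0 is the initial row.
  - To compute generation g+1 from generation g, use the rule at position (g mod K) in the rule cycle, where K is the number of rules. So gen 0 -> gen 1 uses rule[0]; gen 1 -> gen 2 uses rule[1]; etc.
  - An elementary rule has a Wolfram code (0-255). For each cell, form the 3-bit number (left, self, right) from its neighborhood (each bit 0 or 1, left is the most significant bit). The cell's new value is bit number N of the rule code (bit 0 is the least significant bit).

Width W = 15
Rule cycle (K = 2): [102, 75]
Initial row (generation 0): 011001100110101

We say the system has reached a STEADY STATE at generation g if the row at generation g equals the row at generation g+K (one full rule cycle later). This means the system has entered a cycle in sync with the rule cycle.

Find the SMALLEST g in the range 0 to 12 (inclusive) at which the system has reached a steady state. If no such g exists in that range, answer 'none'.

Gen 0: 011001100110101
Gen 1 (rule 102): 101010101011111
Gen 2 (rule 75): 000000000010001
Gen 3 (rule 102): 000000000110011
Gen 4 (rule 75): 111111111110111
Gen 5 (rule 102): 000000000011001
Gen 6 (rule 75): 111111111111010
Gen 7 (rule 102): 000000000001110
Gen 8 (rule 75): 111111111111010
Gen 9 (rule 102): 000000000001110
Gen 10 (rule 75): 111111111111010
Gen 11 (rule 102): 000000000001110
Gen 12 (rule 75): 111111111111010
Gen 13 (rule 102): 000000000001110
Gen 14 (rule 75): 111111111111010

Answer: 6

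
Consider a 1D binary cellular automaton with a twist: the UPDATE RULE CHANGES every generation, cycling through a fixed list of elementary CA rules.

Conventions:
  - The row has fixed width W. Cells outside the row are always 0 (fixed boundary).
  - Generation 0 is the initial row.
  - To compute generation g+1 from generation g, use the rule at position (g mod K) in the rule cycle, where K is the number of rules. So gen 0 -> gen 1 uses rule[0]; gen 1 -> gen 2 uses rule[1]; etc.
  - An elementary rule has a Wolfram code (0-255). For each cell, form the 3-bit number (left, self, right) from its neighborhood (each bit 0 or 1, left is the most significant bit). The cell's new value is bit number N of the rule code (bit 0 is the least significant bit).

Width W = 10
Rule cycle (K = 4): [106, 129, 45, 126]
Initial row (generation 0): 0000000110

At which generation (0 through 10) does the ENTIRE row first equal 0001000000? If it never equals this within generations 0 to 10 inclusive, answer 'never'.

Answer: 6

Derivation:
Gen 0: 0000000110
Gen 1 (rule 106): 0000001110
Gen 2 (rule 129): 1111100100
Gen 3 (rule 45): 1000000101
Gen 4 (rule 126): 1100001111
Gen 5 (rule 106): 1100011001
Gen 6 (rule 129): 0001000000
Gen 7 (rule 45): 1101011111
Gen 8 (rule 126): 1111110001
Gen 9 (rule 106): 1000010010
Gen 10 (rule 129): 0011000000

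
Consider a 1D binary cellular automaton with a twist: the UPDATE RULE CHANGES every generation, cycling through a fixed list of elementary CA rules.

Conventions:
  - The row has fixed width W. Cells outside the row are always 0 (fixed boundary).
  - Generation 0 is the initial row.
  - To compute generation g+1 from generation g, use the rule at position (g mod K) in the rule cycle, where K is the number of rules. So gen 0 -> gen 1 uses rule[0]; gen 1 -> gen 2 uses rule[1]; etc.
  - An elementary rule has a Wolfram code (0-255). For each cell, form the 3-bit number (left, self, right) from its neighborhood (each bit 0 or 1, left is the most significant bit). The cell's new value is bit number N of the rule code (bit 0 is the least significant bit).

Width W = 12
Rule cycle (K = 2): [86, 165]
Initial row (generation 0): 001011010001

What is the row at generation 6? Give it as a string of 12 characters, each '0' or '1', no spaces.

Answer: 101001010000

Derivation:
Gen 0: 001011010001
Gen 1 (rule 86): 011001011011
Gen 2 (rule 165): 000001100100
Gen 3 (rule 86): 000010111110
Gen 4 (rule 165): 111011011100
Gen 5 (rule 86): 001001000110
Gen 6 (rule 165): 101001010000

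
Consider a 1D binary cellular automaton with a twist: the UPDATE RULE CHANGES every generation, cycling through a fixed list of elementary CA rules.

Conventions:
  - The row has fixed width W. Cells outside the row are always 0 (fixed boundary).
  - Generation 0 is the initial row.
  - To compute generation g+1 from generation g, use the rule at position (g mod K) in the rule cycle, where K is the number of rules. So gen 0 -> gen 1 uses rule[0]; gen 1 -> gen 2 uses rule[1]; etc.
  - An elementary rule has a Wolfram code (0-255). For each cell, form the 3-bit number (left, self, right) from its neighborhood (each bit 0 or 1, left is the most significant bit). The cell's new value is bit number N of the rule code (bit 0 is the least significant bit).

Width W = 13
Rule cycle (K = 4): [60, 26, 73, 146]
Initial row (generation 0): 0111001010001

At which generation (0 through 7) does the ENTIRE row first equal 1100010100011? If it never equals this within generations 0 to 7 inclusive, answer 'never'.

Gen 0: 0111001010001
Gen 1 (rule 60): 0100101111001
Gen 2 (rule 26): 1011001000110
Gen 3 (rule 73): 0011000010110
Gen 4 (rule 146): 0100100100001
Gen 5 (rule 60): 0110110110001
Gen 6 (rule 26): 1100100101010
Gen 7 (rule 73): 1100000000000

Answer: never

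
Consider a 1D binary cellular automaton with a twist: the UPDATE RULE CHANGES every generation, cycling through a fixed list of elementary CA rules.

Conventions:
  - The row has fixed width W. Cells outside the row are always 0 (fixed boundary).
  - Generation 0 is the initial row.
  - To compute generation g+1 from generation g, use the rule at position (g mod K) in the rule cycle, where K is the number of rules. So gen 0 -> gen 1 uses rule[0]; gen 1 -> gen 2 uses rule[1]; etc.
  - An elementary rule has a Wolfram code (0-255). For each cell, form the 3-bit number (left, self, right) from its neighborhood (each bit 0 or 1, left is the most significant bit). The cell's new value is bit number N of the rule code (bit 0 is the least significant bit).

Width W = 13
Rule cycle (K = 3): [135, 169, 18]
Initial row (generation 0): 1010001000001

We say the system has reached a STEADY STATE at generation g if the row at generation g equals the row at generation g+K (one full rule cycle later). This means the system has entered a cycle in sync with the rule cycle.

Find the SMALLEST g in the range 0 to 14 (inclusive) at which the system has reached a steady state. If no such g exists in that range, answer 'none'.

Gen 0: 1010001000001
Gen 1 (rule 135): 1010111011111
Gen 2 (rule 169): 0101110111110
Gen 3 (rule 18): 1000000000001
Gen 4 (rule 135): 1011111111111
Gen 5 (rule 169): 0111111111110
Gen 6 (rule 18): 1000000000001
Gen 7 (rule 135): 1011111111111
Gen 8 (rule 169): 0111111111110
Gen 9 (rule 18): 1000000000001
Gen 10 (rule 135): 1011111111111
Gen 11 (rule 169): 0111111111110
Gen 12 (rule 18): 1000000000001
Gen 13 (rule 135): 1011111111111
Gen 14 (rule 169): 0111111111110
Gen 15 (rule 18): 1000000000001
Gen 16 (rule 135): 1011111111111
Gen 17 (rule 169): 0111111111110

Answer: 3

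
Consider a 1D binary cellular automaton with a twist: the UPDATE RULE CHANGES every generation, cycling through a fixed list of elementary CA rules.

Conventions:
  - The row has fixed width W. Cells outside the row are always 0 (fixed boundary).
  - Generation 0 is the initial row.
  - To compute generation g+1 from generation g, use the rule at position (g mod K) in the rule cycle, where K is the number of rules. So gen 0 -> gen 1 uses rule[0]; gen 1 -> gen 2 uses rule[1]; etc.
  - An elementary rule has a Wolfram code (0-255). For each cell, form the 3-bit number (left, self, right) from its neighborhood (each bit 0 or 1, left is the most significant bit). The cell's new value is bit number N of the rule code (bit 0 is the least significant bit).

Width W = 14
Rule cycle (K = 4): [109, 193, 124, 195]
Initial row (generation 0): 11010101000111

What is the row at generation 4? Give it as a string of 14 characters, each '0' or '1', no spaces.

Gen 0: 11010101000111
Gen 1 (rule 109): 11111111010101
Gen 2 (rule 193): 01111111000000
Gen 3 (rule 124): 01000001100000
Gen 4 (rule 195): 10011110101111

Answer: 10011110101111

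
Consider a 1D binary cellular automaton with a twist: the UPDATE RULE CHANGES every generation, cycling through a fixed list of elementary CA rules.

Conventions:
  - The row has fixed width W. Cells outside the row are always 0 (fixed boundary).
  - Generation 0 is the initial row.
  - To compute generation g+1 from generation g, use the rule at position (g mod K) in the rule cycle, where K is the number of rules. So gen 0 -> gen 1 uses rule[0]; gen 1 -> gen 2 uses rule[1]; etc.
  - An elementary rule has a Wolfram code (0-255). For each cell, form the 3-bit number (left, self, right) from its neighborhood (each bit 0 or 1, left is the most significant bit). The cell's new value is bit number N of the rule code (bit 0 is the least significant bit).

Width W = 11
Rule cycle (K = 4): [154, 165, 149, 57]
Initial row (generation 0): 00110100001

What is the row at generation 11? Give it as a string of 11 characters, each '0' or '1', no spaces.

Gen 0: 00110100001
Gen 1 (rule 154): 01100010010
Gen 2 (rule 165): 00001010010
Gen 3 (rule 149): 11101011011
Gen 4 (rule 57): 10010110110
Gen 5 (rule 154): 01100100101
Gen 6 (rule 165): 00000100111
Gen 7 (rule 149): 11110110010
Gen 8 (rule 57): 10001101001
Gen 9 (rule 154): 01011000110
Gen 10 (rule 165): 01100010000
Gen 11 (rule 149): 00011011111

Answer: 00011011111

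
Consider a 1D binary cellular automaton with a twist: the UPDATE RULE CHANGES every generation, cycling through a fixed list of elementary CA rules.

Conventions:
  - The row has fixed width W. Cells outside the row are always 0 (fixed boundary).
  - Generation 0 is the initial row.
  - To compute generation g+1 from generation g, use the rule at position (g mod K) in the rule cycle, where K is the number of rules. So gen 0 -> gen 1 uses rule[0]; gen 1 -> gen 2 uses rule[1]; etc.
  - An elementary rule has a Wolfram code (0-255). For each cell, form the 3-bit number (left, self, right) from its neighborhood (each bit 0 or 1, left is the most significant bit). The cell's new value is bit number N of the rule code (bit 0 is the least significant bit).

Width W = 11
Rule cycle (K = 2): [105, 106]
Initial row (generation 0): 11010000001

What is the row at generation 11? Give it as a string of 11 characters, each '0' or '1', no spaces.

Answer: 11011011100

Derivation:
Gen 0: 11010000001
Gen 1 (rule 105): 11100111100
Gen 2 (rule 106): 10101100100
Gen 3 (rule 105): 01011100001
Gen 4 (rule 106): 10110100010
Gen 5 (rule 105): 01111001000
Gen 6 (rule 106): 11001010000
Gen 7 (rule 105): 11000100111
Gen 8 (rule 106): 11001001101
Gen 9 (rule 105): 11000001110
Gen 10 (rule 106): 11000011010
Gen 11 (rule 105): 11011011100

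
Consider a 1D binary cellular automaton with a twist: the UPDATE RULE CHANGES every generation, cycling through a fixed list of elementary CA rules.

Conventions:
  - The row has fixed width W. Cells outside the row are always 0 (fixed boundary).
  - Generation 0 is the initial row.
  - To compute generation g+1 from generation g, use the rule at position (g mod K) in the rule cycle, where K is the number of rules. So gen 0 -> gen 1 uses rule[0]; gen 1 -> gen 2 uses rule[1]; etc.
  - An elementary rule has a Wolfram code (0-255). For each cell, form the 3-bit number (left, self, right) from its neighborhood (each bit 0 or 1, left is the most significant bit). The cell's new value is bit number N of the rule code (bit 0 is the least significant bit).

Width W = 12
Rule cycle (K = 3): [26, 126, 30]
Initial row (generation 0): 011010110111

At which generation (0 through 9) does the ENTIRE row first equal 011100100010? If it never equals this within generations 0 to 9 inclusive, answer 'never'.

Answer: 4

Derivation:
Gen 0: 011010110111
Gen 1 (rule 26): 110000100100
Gen 2 (rule 126): 111001111110
Gen 3 (rule 30): 100111000001
Gen 4 (rule 26): 011100100010
Gen 5 (rule 126): 110111110111
Gen 6 (rule 30): 100100000100
Gen 7 (rule 26): 011010001010
Gen 8 (rule 126): 111111011111
Gen 9 (rule 30): 100000010000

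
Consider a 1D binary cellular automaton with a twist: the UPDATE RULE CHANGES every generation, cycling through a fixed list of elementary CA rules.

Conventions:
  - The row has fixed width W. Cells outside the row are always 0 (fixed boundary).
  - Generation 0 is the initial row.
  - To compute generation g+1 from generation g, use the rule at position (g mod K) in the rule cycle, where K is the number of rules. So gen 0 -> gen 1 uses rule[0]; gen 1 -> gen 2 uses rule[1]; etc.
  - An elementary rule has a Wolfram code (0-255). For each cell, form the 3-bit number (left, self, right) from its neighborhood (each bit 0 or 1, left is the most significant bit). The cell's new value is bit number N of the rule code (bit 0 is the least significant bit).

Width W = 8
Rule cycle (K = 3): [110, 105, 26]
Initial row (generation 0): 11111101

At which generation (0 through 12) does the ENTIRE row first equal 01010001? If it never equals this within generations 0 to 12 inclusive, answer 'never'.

Answer: never

Derivation:
Gen 0: 11111101
Gen 1 (rule 110): 10000111
Gen 2 (rule 105): 00110101
Gen 3 (rule 26): 01100000
Gen 4 (rule 110): 11100000
Gen 5 (rule 105): 10101111
Gen 6 (rule 26): 00001000
Gen 7 (rule 110): 00011000
Gen 8 (rule 105): 11011011
Gen 9 (rule 26): 10010010
Gen 10 (rule 110): 10110110
Gen 11 (rule 105): 01111110
Gen 12 (rule 26): 11000001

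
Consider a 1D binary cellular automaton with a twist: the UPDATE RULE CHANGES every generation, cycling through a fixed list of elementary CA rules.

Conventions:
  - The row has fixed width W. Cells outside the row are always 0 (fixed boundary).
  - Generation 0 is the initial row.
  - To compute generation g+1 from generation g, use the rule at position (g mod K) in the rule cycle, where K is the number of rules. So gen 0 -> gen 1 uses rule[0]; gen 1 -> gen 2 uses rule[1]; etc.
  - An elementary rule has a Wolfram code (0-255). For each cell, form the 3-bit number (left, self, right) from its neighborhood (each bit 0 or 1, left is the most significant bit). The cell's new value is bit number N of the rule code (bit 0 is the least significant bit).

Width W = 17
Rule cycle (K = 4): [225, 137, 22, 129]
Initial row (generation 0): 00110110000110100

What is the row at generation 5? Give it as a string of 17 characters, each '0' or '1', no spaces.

Answer: 00000110001000001

Derivation:
Gen 0: 00110110000110100
Gen 1 (rule 225): 10011010110011001
Gen 2 (rule 137): 00010000100010000
Gen 3 (rule 22): 00111001110111000
Gen 4 (rule 129): 10010000100010011
Gen 5 (rule 225): 00000110001000001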